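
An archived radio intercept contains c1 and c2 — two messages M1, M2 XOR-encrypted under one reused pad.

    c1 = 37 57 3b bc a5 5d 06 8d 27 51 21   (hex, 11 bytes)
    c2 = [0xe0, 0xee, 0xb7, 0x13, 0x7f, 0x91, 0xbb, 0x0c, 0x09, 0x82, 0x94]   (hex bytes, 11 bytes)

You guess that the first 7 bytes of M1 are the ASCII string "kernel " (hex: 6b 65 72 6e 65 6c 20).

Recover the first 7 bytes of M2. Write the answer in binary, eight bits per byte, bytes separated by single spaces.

First, c1 ⊕ c2 = (M1 ⊕ K) ⊕ (M2 ⊕ K) = M1 ⊕ M2, so the key drops out. Then M2 = (M1 ⊕ M2) ⊕ M1 over the first 7 bytes.
byte 0: (37 ⊕ e0) ⊕ 6b = d7 ⊕ 6b = bc
byte 1: (57 ⊕ ee) ⊕ 65 = b9 ⊕ 65 = dc
byte 2: (3b ⊕ b7) ⊕ 72 = 8c ⊕ 72 = fe
byte 3: (bc ⊕ 13) ⊕ 6e = af ⊕ 6e = c1
byte 4: (a5 ⊕ 7f) ⊕ 65 = da ⊕ 65 = bf
byte 5: (5d ⊕ 91) ⊕ 6c = cc ⊕ 6c = a0
byte 6: (06 ⊕ bb) ⊕ 20 = bd ⊕ 20 = 9d

10111100 11011100 11111110 11000001 10111111 10100000 10011101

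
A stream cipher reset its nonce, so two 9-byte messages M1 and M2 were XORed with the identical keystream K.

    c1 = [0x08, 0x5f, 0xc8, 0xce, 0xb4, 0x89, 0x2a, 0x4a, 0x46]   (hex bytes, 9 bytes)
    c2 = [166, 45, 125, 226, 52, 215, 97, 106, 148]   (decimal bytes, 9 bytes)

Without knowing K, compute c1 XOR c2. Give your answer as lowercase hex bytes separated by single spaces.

ae 72 b5 2c 80 5e 4b 20 d2

c1 ⊕ c2 = (M1 ⊕ K) ⊕ (M2 ⊕ K) = M1 ⊕ M2 — the shared key cancels under XOR.
08 ⊕ a6 = ae
5f ⊕ 2d = 72
c8 ⊕ 7d = b5
ce ⊕ e2 = 2c
b4 ⊕ 34 = 80
89 ⊕ d7 = 5e
2a ⊕ 61 = 4b
4a ⊕ 6a = 20
46 ⊕ 94 = d2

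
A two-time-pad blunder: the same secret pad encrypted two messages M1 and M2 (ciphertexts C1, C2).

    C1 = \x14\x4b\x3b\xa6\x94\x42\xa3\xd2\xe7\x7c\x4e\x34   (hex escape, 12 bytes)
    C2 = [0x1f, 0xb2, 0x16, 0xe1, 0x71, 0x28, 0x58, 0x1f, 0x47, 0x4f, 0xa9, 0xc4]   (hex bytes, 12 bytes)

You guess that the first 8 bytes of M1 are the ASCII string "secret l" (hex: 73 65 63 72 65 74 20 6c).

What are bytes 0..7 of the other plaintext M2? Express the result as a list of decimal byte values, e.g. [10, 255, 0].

[120, 156, 78, 53, 128, 30, 219, 161]

First, C1 ⊕ C2 = (M1 ⊕ K) ⊕ (M2 ⊕ K) = M1 ⊕ M2, so the key drops out. Then M2 = (M1 ⊕ M2) ⊕ M1 over the first 8 bytes.
byte 0: (14 XOR 1f) XOR 73 = 0b XOR 73 = 78
byte 1: (4b XOR b2) XOR 65 = f9 XOR 65 = 9c
byte 2: (3b XOR 16) XOR 63 = 2d XOR 63 = 4e
byte 3: (a6 XOR e1) XOR 72 = 47 XOR 72 = 35
byte 4: (94 XOR 71) XOR 65 = e5 XOR 65 = 80
byte 5: (42 XOR 28) XOR 74 = 6a XOR 74 = 1e
byte 6: (a3 XOR 58) XOR 20 = fb XOR 20 = db
byte 7: (d2 XOR 1f) XOR 6c = cd XOR 6c = a1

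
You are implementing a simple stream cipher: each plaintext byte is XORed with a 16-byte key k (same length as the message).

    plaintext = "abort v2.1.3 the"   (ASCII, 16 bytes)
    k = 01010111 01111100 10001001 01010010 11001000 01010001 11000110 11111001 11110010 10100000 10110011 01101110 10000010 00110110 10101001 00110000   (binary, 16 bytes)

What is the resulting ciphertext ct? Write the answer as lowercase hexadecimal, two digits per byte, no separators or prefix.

XOR is its own inverse, so applying the key byte-wise gives the result directly.
01100001 XOR 01010111 = 00110110
01100010 XOR 01111100 = 00011110
01101111 XOR 10001001 = 11100110
01110010 XOR 01010010 = 00100000
01110100 XOR 11001000 = 10111100
00100000 XOR 01010001 = 01110001
01110110 XOR 11000110 = 10110000
00110010 XOR 11111001 = 11001011
00101110 XOR 11110010 = 11011100
00110001 XOR 10100000 = 10010001
00101110 XOR 10110011 = 10011101
00110011 XOR 01101110 = 01011101
00100000 XOR 10000010 = 10100010
01110100 XOR 00110110 = 01000010
01101000 XOR 10101001 = 11000001
01100101 XOR 00110000 = 01010101

361ee620bc71b0cbdc919d5da242c155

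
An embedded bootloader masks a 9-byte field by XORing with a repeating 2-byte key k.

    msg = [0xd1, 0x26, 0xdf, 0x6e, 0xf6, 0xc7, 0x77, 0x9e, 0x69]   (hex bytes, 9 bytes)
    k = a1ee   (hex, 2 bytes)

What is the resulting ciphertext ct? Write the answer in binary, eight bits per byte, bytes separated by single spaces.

01110000 11001000 01111110 10000000 01010111 00101001 11010110 01110000 11001000

The 2-byte key repeats, so the effective keystream is a1 ee a1 ee a1 ee a1 ee a1.
byte 0: d1 ^ a1 = 70
byte 1: 26 ^ ee = c8
byte 2: df ^ a1 = 7e
byte 3: 6e ^ ee = 80
byte 4: f6 ^ a1 = 57
byte 5: c7 ^ ee = 29
byte 6: 77 ^ a1 = d6
byte 7: 9e ^ ee = 70
byte 8: 69 ^ a1 = c8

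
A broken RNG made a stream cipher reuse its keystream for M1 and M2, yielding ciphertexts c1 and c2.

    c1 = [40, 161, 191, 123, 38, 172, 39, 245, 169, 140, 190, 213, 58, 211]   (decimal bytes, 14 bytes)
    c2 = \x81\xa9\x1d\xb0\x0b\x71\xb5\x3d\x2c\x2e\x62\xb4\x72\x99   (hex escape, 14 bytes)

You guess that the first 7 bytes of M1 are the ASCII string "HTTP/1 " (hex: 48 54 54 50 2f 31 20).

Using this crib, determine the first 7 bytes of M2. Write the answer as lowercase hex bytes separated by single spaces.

e1 5c f6 9b 02 ec b2

First, c1 ⊕ c2 = (M1 ⊕ K) ⊕ (M2 ⊕ K) = M1 ⊕ M2, so the key drops out. Then M2 = (M1 ⊕ M2) ⊕ M1 over the first 7 bytes.
byte 0: (28 ^ 81) ^ 48 = a9 ^ 48 = e1
byte 1: (a1 ^ a9) ^ 54 = 08 ^ 54 = 5c
byte 2: (bf ^ 1d) ^ 54 = a2 ^ 54 = f6
byte 3: (7b ^ b0) ^ 50 = cb ^ 50 = 9b
byte 4: (26 ^ 0b) ^ 2f = 2d ^ 2f = 02
byte 5: (ac ^ 71) ^ 31 = dd ^ 31 = ec
byte 6: (27 ^ b5) ^ 20 = 92 ^ 20 = b2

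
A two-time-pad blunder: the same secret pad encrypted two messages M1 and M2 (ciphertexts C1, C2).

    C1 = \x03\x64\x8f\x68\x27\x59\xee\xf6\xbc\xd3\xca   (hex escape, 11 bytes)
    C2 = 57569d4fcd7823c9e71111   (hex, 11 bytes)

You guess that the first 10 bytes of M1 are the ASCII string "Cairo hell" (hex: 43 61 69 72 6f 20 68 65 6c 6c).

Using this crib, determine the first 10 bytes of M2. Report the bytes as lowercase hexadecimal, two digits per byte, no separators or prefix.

First, C1 ⊕ C2 = (M1 ⊕ K) ⊕ (M2 ⊕ K) = M1 ⊕ M2, so the key drops out. Then M2 = (M1 ⊕ M2) ⊕ M1 over the first 10 bytes.
byte 0: (03 xor 57) xor 43 = 54 xor 43 = 17
byte 1: (64 xor 56) xor 61 = 32 xor 61 = 53
byte 2: (8f xor 9d) xor 69 = 12 xor 69 = 7b
byte 3: (68 xor 4f) xor 72 = 27 xor 72 = 55
byte 4: (27 xor cd) xor 6f = ea xor 6f = 85
byte 5: (59 xor 78) xor 20 = 21 xor 20 = 01
byte 6: (ee xor 23) xor 68 = cd xor 68 = a5
byte 7: (f6 xor c9) xor 65 = 3f xor 65 = 5a
byte 8: (bc xor e7) xor 6c = 5b xor 6c = 37
byte 9: (d3 xor 11) xor 6c = c2 xor 6c = ae

17537b558501a55a37ae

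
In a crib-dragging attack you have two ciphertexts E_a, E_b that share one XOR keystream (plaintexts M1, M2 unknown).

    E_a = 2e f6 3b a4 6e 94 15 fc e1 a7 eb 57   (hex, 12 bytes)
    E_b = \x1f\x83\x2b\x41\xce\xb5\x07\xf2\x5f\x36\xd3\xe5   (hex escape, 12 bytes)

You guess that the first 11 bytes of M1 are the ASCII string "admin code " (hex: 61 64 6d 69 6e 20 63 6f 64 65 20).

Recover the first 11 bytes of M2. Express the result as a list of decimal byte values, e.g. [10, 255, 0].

First, E_a ⊕ E_b = (M1 ⊕ K) ⊕ (M2 ⊕ K) = M1 ⊕ M2, so the key drops out. Then M2 = (M1 ⊕ M2) ⊕ M1 over the first 11 bytes.
byte 0: (2e ^ 1f) ^ 61 = 31 ^ 61 = 50
byte 1: (f6 ^ 83) ^ 64 = 75 ^ 64 = 11
byte 2: (3b ^ 2b) ^ 6d = 10 ^ 6d = 7d
byte 3: (a4 ^ 41) ^ 69 = e5 ^ 69 = 8c
byte 4: (6e ^ ce) ^ 6e = a0 ^ 6e = ce
byte 5: (94 ^ b5) ^ 20 = 21 ^ 20 = 01
byte 6: (15 ^ 07) ^ 63 = 12 ^ 63 = 71
byte 7: (fc ^ f2) ^ 6f = 0e ^ 6f = 61
byte 8: (e1 ^ 5f) ^ 64 = be ^ 64 = da
byte 9: (a7 ^ 36) ^ 65 = 91 ^ 65 = f4
byte 10: (eb ^ d3) ^ 20 = 38 ^ 20 = 18

[80, 17, 125, 140, 206, 1, 113, 97, 218, 244, 24]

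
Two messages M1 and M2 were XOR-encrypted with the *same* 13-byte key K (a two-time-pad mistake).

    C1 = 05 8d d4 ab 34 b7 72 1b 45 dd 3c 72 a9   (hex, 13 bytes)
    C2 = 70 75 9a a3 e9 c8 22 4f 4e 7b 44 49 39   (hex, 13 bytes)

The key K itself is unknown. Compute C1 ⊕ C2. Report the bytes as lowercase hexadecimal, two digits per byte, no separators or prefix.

75f84e08dd7f50540ba6783b90

C1 ⊕ C2 = (M1 ⊕ K) ⊕ (M2 ⊕ K) = M1 ⊕ M2 — the shared key cancels under XOR.
byte 0: 05 ⊕ 70 = 75
byte 1: 8d ⊕ 75 = f8
byte 2: d4 ⊕ 9a = 4e
byte 3: ab ⊕ a3 = 08
byte 4: 34 ⊕ e9 = dd
byte 5: b7 ⊕ c8 = 7f
byte 6: 72 ⊕ 22 = 50
byte 7: 1b ⊕ 4f = 54
byte 8: 45 ⊕ 4e = 0b
byte 9: dd ⊕ 7b = a6
byte 10: 3c ⊕ 44 = 78
byte 11: 72 ⊕ 49 = 3b
byte 12: a9 ⊕ 39 = 90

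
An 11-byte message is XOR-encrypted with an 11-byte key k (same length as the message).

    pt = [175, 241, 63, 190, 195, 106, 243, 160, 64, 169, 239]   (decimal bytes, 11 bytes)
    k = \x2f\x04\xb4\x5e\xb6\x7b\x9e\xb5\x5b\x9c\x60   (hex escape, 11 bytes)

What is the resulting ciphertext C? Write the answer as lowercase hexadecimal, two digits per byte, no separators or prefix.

80f58be075116d151b358f

byte 0: af ^ 2f = 80
byte 1: f1 ^ 04 = f5
byte 2: 3f ^ b4 = 8b
byte 3: be ^ 5e = e0
byte 4: c3 ^ b6 = 75
byte 5: 6a ^ 7b = 11
byte 6: f3 ^ 9e = 6d
byte 7: a0 ^ b5 = 15
byte 8: 40 ^ 5b = 1b
byte 9: a9 ^ 9c = 35
byte 10: ef ^ 60 = 8f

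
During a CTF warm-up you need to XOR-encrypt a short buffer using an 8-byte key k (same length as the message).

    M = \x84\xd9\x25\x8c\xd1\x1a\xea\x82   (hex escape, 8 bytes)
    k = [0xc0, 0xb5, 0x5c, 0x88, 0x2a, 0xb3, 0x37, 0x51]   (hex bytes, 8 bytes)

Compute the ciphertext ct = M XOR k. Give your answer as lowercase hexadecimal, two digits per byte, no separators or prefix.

10000100 ⊕ 11000000 = 01000100
11011001 ⊕ 10110101 = 01101100
00100101 ⊕ 01011100 = 01111001
10001100 ⊕ 10001000 = 00000100
11010001 ⊕ 00101010 = 11111011
00011010 ⊕ 10110011 = 10101001
11101010 ⊕ 00110111 = 11011101
10000010 ⊕ 01010001 = 11010011

446c7904fba9ddd3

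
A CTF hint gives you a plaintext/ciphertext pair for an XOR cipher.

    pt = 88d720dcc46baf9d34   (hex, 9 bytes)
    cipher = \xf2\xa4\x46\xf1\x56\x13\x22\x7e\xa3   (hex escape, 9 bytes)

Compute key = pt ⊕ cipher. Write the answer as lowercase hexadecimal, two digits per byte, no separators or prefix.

7a73662d92788de397

Since cipher = pt ⊕ key, XORing both sides with pt gives key = pt ⊕ cipher.
10001000 xor 11110010 = 01111010
11010111 xor 10100100 = 01110011
00100000 xor 01000110 = 01100110
11011100 xor 11110001 = 00101101
11000100 xor 01010110 = 10010010
01101011 xor 00010011 = 01111000
10101111 xor 00100010 = 10001101
10011101 xor 01111110 = 11100011
00110100 xor 10100011 = 10010111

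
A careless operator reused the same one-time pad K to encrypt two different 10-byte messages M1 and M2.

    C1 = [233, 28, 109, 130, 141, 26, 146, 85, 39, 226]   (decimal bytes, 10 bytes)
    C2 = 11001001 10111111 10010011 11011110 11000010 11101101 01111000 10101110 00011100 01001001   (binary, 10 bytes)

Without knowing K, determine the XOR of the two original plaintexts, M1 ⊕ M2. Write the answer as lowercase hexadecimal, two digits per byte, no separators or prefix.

C1 ⊕ C2 = (M1 ⊕ K) ⊕ (M2 ⊕ K) = M1 ⊕ M2 — the shared key cancels under XOR.
e9 XOR c9 = 20
1c XOR bf = a3
6d XOR 93 = fe
82 XOR de = 5c
8d XOR c2 = 4f
1a XOR ed = f7
92 XOR 78 = ea
55 XOR ae = fb
27 XOR 1c = 3b
e2 XOR 49 = ab

20a3fe5c4ff7eafb3bab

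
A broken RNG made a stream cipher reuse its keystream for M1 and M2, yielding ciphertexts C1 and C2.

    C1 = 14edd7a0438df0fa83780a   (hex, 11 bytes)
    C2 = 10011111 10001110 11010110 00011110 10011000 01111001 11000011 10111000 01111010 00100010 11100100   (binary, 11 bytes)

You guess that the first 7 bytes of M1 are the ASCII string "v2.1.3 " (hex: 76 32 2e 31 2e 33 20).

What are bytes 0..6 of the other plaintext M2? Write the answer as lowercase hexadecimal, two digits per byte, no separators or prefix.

fd512f8ff5c713

First, C1 ⊕ C2 = (M1 ⊕ K) ⊕ (M2 ⊕ K) = M1 ⊕ M2, so the key drops out. Then M2 = (M1 ⊕ M2) ⊕ M1 over the first 7 bytes.
byte 0: (14 ⊕ 9f) ⊕ 76 = 8b ⊕ 76 = fd
byte 1: (ed ⊕ 8e) ⊕ 32 = 63 ⊕ 32 = 51
byte 2: (d7 ⊕ d6) ⊕ 2e = 01 ⊕ 2e = 2f
byte 3: (a0 ⊕ 1e) ⊕ 31 = be ⊕ 31 = 8f
byte 4: (43 ⊕ 98) ⊕ 2e = db ⊕ 2e = f5
byte 5: (8d ⊕ 79) ⊕ 33 = f4 ⊕ 33 = c7
byte 6: (f0 ⊕ c3) ⊕ 20 = 33 ⊕ 20 = 13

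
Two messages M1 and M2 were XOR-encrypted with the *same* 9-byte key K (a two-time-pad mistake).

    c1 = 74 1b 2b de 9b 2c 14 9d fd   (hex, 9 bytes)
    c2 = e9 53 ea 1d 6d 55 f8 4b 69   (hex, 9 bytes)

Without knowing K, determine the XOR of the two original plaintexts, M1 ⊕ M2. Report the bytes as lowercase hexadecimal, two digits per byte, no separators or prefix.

9d48c1c3f679ecd694

c1 ⊕ c2 = (M1 ⊕ K) ⊕ (M2 ⊕ K) = M1 ⊕ M2 — the shared key cancels under XOR.
byte 0: 74 xor e9 = 9d
byte 1: 1b xor 53 = 48
byte 2: 2b xor ea = c1
byte 3: de xor 1d = c3
byte 4: 9b xor 6d = f6
byte 5: 2c xor 55 = 79
byte 6: 14 xor f8 = ec
byte 7: 9d xor 4b = d6
byte 8: fd xor 69 = 94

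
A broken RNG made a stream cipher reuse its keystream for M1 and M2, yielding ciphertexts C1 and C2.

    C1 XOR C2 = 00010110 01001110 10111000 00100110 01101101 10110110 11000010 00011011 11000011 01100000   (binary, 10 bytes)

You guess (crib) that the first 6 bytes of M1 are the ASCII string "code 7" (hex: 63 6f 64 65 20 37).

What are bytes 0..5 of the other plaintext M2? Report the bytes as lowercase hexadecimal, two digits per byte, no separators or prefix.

7521dc434d81

Since C1 ⊕ C2 = M1 ⊕ M2, XORing with the guessed M1 bytes yields the corresponding M2 bytes: M2 = (C1 ⊕ C2) ⊕ M1.
16 xor 63 = 75
4e xor 6f = 21
b8 xor 64 = dc
26 xor 65 = 43
6d xor 20 = 4d
b6 xor 37 = 81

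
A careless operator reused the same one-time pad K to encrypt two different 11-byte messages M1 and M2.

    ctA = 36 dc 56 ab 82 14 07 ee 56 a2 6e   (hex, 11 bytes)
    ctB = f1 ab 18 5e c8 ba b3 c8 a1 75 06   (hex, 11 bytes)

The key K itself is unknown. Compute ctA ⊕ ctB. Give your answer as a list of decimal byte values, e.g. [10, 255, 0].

[199, 119, 78, 245, 74, 174, 180, 38, 247, 215, 104]

ctA ⊕ ctB = (M1 ⊕ K) ⊕ (M2 ⊕ K) = M1 ⊕ M2 — the shared key cancels under XOR.
byte 0: 36 XOR f1 = c7
byte 1: dc XOR ab = 77
byte 2: 56 XOR 18 = 4e
byte 3: ab XOR 5e = f5
byte 4: 82 XOR c8 = 4a
byte 5: 14 XOR ba = ae
byte 6: 07 XOR b3 = b4
byte 7: ee XOR c8 = 26
byte 8: 56 XOR a1 = f7
byte 9: a2 XOR 75 = d7
byte 10: 6e XOR 06 = 68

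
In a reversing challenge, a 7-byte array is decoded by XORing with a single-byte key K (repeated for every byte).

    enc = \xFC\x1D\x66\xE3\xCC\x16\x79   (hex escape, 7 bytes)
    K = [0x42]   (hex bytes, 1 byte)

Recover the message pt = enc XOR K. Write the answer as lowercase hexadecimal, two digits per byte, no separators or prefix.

be5f24a18e543b

The 1-byte key repeats, so the effective keystream is 42 42 42 42 42 42 42.
byte 0: 252 XOR  66 = 190
byte 1:  29 XOR  66 =  95
byte 2: 102 XOR  66 =  36
byte 3: 227 XOR  66 = 161
byte 4: 204 XOR  66 = 142
byte 5:  22 XOR  66 =  84
byte 6: 121 XOR  66 =  59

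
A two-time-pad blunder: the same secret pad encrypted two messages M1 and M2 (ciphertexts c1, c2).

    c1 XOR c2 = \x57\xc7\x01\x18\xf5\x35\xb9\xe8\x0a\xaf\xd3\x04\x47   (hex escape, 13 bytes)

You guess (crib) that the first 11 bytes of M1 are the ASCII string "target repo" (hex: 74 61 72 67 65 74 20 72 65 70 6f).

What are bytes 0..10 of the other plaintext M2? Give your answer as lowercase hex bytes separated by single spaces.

23 a6 73 7f 90 41 99 9a 6f df bc

Since c1 ⊕ c2 = M1 ⊕ M2, XORing with the guessed M1 bytes yields the corresponding M2 bytes: M2 = (c1 ⊕ c2) ⊕ M1.
byte 0: 57 ^ 74 = 23
byte 1: c7 ^ 61 = a6
byte 2: 01 ^ 72 = 73
byte 3: 18 ^ 67 = 7f
byte 4: f5 ^ 65 = 90
byte 5: 35 ^ 74 = 41
byte 6: b9 ^ 20 = 99
byte 7: e8 ^ 72 = 9a
byte 8: 0a ^ 65 = 6f
byte 9: af ^ 70 = df
byte 10: d3 ^ 6f = bc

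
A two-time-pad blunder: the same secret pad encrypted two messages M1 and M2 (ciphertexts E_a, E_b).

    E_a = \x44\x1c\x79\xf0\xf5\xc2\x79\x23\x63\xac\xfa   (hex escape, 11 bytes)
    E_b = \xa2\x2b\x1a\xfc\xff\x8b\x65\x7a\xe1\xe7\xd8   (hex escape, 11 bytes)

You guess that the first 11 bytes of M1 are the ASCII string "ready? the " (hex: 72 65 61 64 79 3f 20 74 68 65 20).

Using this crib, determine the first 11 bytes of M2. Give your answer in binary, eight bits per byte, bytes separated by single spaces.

10010100 01010010 00000010 01101000 01110011 01110110 00111100 00101101 11101010 00101110 00000010

First, E_a ⊕ E_b = (M1 ⊕ K) ⊕ (M2 ⊕ K) = M1 ⊕ M2, so the key drops out. Then M2 = (M1 ⊕ M2) ⊕ M1 over the first 11 bytes.
byte 0: (44 xor a2) xor 72 = e6 xor 72 = 94
byte 1: (1c xor 2b) xor 65 = 37 xor 65 = 52
byte 2: (79 xor 1a) xor 61 = 63 xor 61 = 02
byte 3: (f0 xor fc) xor 64 = 0c xor 64 = 68
byte 4: (f5 xor ff) xor 79 = 0a xor 79 = 73
byte 5: (c2 xor 8b) xor 3f = 49 xor 3f = 76
byte 6: (79 xor 65) xor 20 = 1c xor 20 = 3c
byte 7: (23 xor 7a) xor 74 = 59 xor 74 = 2d
byte 8: (63 xor e1) xor 68 = 82 xor 68 = ea
byte 9: (ac xor e7) xor 65 = 4b xor 65 = 2e
byte 10: (fa xor d8) xor 20 = 22 xor 20 = 02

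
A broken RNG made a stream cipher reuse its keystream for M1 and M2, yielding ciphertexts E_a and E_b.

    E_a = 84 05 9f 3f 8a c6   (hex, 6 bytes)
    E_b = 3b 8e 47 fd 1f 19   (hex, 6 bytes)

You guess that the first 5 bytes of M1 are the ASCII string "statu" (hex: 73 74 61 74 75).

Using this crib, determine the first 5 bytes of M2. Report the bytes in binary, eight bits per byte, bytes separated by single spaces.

First, E_a ⊕ E_b = (M1 ⊕ K) ⊕ (M2 ⊕ K) = M1 ⊕ M2, so the key drops out. Then M2 = (M1 ⊕ M2) ⊕ M1 over the first 5 bytes.
byte 0: (84 ⊕ 3b) ⊕ 73 = bf ⊕ 73 = cc
byte 1: (05 ⊕ 8e) ⊕ 74 = 8b ⊕ 74 = ff
byte 2: (9f ⊕ 47) ⊕ 61 = d8 ⊕ 61 = b9
byte 3: (3f ⊕ fd) ⊕ 74 = c2 ⊕ 74 = b6
byte 4: (8a ⊕ 1f) ⊕ 75 = 95 ⊕ 75 = e0

11001100 11111111 10111001 10110110 11100000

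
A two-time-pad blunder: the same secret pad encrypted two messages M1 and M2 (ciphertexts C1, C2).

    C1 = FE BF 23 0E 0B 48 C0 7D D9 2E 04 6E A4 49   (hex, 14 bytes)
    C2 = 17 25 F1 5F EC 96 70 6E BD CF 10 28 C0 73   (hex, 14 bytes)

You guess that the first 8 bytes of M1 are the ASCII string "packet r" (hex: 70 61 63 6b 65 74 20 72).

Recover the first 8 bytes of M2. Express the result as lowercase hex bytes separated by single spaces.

99 fb b1 3a 82 aa 90 61

First, C1 ⊕ C2 = (M1 ⊕ K) ⊕ (M2 ⊕ K) = M1 ⊕ M2, so the key drops out. Then M2 = (M1 ⊕ M2) ⊕ M1 over the first 8 bytes.
byte 0: (fe ^ 17) ^ 70 = e9 ^ 70 = 99
byte 1: (bf ^ 25) ^ 61 = 9a ^ 61 = fb
byte 2: (23 ^ f1) ^ 63 = d2 ^ 63 = b1
byte 3: (0e ^ 5f) ^ 6b = 51 ^ 6b = 3a
byte 4: (0b ^ ec) ^ 65 = e7 ^ 65 = 82
byte 5: (48 ^ 96) ^ 74 = de ^ 74 = aa
byte 6: (c0 ^ 70) ^ 20 = b0 ^ 20 = 90
byte 7: (7d ^ 6e) ^ 72 = 13 ^ 72 = 61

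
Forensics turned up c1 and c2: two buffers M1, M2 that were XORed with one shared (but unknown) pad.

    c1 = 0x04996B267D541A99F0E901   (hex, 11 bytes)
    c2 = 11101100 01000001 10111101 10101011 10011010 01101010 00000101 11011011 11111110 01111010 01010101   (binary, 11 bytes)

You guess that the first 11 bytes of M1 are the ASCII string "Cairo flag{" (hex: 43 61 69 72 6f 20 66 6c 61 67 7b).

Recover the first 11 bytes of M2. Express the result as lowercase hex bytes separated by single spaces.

First, c1 ⊕ c2 = (M1 ⊕ K) ⊕ (M2 ⊕ K) = M1 ⊕ M2, so the key drops out. Then M2 = (M1 ⊕ M2) ⊕ M1 over the first 11 bytes.
byte 0: (04 ^ ec) ^ 43 = e8 ^ 43 = ab
byte 1: (99 ^ 41) ^ 61 = d8 ^ 61 = b9
byte 2: (6b ^ bd) ^ 69 = d6 ^ 69 = bf
byte 3: (26 ^ ab) ^ 72 = 8d ^ 72 = ff
byte 4: (7d ^ 9a) ^ 6f = e7 ^ 6f = 88
byte 5: (54 ^ 6a) ^ 20 = 3e ^ 20 = 1e
byte 6: (1a ^ 05) ^ 66 = 1f ^ 66 = 79
byte 7: (99 ^ db) ^ 6c = 42 ^ 6c = 2e
byte 8: (f0 ^ fe) ^ 61 = 0e ^ 61 = 6f
byte 9: (e9 ^ 7a) ^ 67 = 93 ^ 67 = f4
byte 10: (01 ^ 55) ^ 7b = 54 ^ 7b = 2f

ab b9 bf ff 88 1e 79 2e 6f f4 2f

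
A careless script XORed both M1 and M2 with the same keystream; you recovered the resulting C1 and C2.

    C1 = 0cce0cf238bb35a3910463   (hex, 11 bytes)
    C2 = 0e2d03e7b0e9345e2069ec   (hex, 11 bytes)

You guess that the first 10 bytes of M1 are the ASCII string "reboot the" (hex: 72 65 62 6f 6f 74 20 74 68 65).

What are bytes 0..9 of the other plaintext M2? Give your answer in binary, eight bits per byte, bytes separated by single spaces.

01110000 10000110 01101101 01111010 11100111 00100110 00100001 10001001 11011001 00001000

First, C1 ⊕ C2 = (M1 ⊕ K) ⊕ (M2 ⊕ K) = M1 ⊕ M2, so the key drops out. Then M2 = (M1 ⊕ M2) ⊕ M1 over the first 10 bytes.
byte 0: (0c ⊕ 0e) ⊕ 72 = 02 ⊕ 72 = 70
byte 1: (ce ⊕ 2d) ⊕ 65 = e3 ⊕ 65 = 86
byte 2: (0c ⊕ 03) ⊕ 62 = 0f ⊕ 62 = 6d
byte 3: (f2 ⊕ e7) ⊕ 6f = 15 ⊕ 6f = 7a
byte 4: (38 ⊕ b0) ⊕ 6f = 88 ⊕ 6f = e7
byte 5: (bb ⊕ e9) ⊕ 74 = 52 ⊕ 74 = 26
byte 6: (35 ⊕ 34) ⊕ 20 = 01 ⊕ 20 = 21
byte 7: (a3 ⊕ 5e) ⊕ 74 = fd ⊕ 74 = 89
byte 8: (91 ⊕ 20) ⊕ 68 = b1 ⊕ 68 = d9
byte 9: (04 ⊕ 69) ⊕ 65 = 6d ⊕ 65 = 08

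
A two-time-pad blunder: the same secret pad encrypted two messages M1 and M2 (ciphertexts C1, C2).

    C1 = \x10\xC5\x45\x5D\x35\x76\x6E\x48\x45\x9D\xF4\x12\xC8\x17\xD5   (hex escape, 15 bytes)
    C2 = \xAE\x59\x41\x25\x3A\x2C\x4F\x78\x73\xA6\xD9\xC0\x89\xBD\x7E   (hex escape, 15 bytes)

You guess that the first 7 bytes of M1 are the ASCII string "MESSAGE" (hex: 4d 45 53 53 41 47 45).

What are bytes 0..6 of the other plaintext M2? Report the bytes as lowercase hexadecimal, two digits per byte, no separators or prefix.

f3d9572b4e1d64

First, C1 ⊕ C2 = (M1 ⊕ K) ⊕ (M2 ⊕ K) = M1 ⊕ M2, so the key drops out. Then M2 = (M1 ⊕ M2) ⊕ M1 over the first 7 bytes.
byte 0: (10 ⊕ ae) ⊕ 4d = be ⊕ 4d = f3
byte 1: (c5 ⊕ 59) ⊕ 45 = 9c ⊕ 45 = d9
byte 2: (45 ⊕ 41) ⊕ 53 = 04 ⊕ 53 = 57
byte 3: (5d ⊕ 25) ⊕ 53 = 78 ⊕ 53 = 2b
byte 4: (35 ⊕ 3a) ⊕ 41 = 0f ⊕ 41 = 4e
byte 5: (76 ⊕ 2c) ⊕ 47 = 5a ⊕ 47 = 1d
byte 6: (6e ⊕ 4f) ⊕ 45 = 21 ⊕ 45 = 64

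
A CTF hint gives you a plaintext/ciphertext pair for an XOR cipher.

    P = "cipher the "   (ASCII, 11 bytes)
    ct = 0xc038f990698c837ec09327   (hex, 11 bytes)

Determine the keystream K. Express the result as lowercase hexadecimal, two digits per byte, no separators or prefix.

Since ct = P ⊕ K, XORing both sides with P gives K = P ⊕ ct.
byte 0: 63 XOR c0 = a3
byte 1: 69 XOR 38 = 51
byte 2: 70 XOR f9 = 89
byte 3: 68 XOR 90 = f8
byte 4: 65 XOR 69 = 0c
byte 5: 72 XOR 8c = fe
byte 6: 20 XOR 83 = a3
byte 7: 74 XOR 7e = 0a
byte 8: 68 XOR c0 = a8
byte 9: 65 XOR 93 = f6
byte 10: 20 XOR 27 = 07

a35189f80cfea30aa8f607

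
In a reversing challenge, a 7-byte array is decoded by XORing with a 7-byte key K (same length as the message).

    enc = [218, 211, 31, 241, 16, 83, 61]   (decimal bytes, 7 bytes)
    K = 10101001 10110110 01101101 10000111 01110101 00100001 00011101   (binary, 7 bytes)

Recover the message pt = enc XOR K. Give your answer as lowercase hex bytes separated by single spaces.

73 65 72 76 65 72 20

XOR is its own inverse, so applying the key byte-wise gives the result directly.
218 XOR 169 = 115
211 XOR 182 = 101
 31 XOR 109 = 114
241 XOR 135 = 118
 16 XOR 117 = 101
 83 XOR  33 = 114
 61 XOR  29 =  32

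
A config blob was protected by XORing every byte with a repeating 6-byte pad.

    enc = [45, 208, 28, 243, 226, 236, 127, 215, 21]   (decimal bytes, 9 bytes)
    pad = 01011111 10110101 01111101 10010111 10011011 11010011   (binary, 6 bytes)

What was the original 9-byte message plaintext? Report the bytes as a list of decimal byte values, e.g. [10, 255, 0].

[114, 101, 97, 100, 121, 63, 32, 98, 104]

The 6-byte key repeats, so the effective keystream is 5f b5 7d 97 9b d3 5f b5 7d.
byte 0: 00101101 XOR 01011111 = 01110010
byte 1: 11010000 XOR 10110101 = 01100101
byte 2: 00011100 XOR 01111101 = 01100001
byte 3: 11110011 XOR 10010111 = 01100100
byte 4: 11100010 XOR 10011011 = 01111001
byte 5: 11101100 XOR 11010011 = 00111111
byte 6: 01111111 XOR 01011111 = 00100000
byte 7: 11010111 XOR 10110101 = 01100010
byte 8: 00010101 XOR 01111101 = 01101000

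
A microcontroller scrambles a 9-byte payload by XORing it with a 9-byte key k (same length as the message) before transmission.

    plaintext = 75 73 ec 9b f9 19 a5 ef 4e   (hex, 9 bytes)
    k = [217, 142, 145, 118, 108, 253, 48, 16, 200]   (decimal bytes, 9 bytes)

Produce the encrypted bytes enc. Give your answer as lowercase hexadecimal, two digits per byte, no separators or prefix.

XOR is its own inverse, so applying the key byte-wise gives the result directly.
byte 0: 75 ^ d9 = ac
byte 1: 73 ^ 8e = fd
byte 2: ec ^ 91 = 7d
byte 3: 9b ^ 76 = ed
byte 4: f9 ^ 6c = 95
byte 5: 19 ^ fd = e4
byte 6: a5 ^ 30 = 95
byte 7: ef ^ 10 = ff
byte 8: 4e ^ c8 = 86

acfd7ded95e495ff86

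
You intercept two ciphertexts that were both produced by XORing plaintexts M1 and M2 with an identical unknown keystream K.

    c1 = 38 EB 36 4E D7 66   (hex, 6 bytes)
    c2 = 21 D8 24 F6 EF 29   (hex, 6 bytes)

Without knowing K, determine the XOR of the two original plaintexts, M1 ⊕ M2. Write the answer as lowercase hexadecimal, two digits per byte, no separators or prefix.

193312b8384f

c1 ⊕ c2 = (M1 ⊕ K) ⊕ (M2 ⊕ K) = M1 ⊕ M2 — the shared key cancels under XOR.
 56 xor  33 =  25
235 xor 216 =  51
 54 xor  36 =  18
 78 xor 246 = 184
215 xor 239 =  56
102 xor  41 =  79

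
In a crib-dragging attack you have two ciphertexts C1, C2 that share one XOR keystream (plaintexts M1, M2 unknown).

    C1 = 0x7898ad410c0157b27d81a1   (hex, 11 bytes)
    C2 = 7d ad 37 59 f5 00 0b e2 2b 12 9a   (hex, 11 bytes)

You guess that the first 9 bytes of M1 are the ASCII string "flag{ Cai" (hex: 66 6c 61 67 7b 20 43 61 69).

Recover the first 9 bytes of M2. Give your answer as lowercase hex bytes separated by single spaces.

First, C1 ⊕ C2 = (M1 ⊕ K) ⊕ (M2 ⊕ K) = M1 ⊕ M2, so the key drops out. Then M2 = (M1 ⊕ M2) ⊕ M1 over the first 9 bytes.
byte 0: (78 xor 7d) xor 66 = 05 xor 66 = 63
byte 1: (98 xor ad) xor 6c = 35 xor 6c = 59
byte 2: (ad xor 37) xor 61 = 9a xor 61 = fb
byte 3: (41 xor 59) xor 67 = 18 xor 67 = 7f
byte 4: (0c xor f5) xor 7b = f9 xor 7b = 82
byte 5: (01 xor 00) xor 20 = 01 xor 20 = 21
byte 6: (57 xor 0b) xor 43 = 5c xor 43 = 1f
byte 7: (b2 xor e2) xor 61 = 50 xor 61 = 31
byte 8: (7d xor 2b) xor 69 = 56 xor 69 = 3f

63 59 fb 7f 82 21 1f 31 3f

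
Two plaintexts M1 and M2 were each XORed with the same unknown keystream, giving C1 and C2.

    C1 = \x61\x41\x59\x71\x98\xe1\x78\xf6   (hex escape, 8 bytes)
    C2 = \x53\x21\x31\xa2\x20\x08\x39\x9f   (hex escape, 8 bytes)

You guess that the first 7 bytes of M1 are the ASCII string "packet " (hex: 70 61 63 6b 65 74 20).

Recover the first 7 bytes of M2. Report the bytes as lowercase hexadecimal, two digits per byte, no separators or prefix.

First, C1 ⊕ C2 = (M1 ⊕ K) ⊕ (M2 ⊕ K) = M1 ⊕ M2, so the key drops out. Then M2 = (M1 ⊕ M2) ⊕ M1 over the first 7 bytes.
byte 0: (61 xor 53) xor 70 = 32 xor 70 = 42
byte 1: (41 xor 21) xor 61 = 60 xor 61 = 01
byte 2: (59 xor 31) xor 63 = 68 xor 63 = 0b
byte 3: (71 xor a2) xor 6b = d3 xor 6b = b8
byte 4: (98 xor 20) xor 65 = b8 xor 65 = dd
byte 5: (e1 xor 08) xor 74 = e9 xor 74 = 9d
byte 6: (78 xor 39) xor 20 = 41 xor 20 = 61

42010bb8dd9d61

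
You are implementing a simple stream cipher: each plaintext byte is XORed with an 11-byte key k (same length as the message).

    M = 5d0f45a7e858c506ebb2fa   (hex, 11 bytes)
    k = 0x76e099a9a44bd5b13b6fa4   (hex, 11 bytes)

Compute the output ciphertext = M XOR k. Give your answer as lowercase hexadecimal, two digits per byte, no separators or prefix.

5d xor 76 = 2b
0f xor e0 = ef
45 xor 99 = dc
a7 xor a9 = 0e
e8 xor a4 = 4c
58 xor 4b = 13
c5 xor d5 = 10
06 xor b1 = b7
eb xor 3b = d0
b2 xor 6f = dd
fa xor a4 = 5e

2befdc0e4c1310b7d0dd5e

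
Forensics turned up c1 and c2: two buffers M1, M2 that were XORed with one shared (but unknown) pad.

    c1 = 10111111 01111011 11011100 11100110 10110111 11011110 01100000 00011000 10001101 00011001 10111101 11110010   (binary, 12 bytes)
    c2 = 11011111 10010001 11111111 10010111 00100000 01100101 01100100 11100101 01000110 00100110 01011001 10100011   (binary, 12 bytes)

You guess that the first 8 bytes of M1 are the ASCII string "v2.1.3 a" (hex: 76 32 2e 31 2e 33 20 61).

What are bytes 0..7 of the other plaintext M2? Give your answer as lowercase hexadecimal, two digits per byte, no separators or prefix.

First, c1 ⊕ c2 = (M1 ⊕ K) ⊕ (M2 ⊕ K) = M1 ⊕ M2, so the key drops out. Then M2 = (M1 ⊕ M2) ⊕ M1 over the first 8 bytes.
byte 0: (bf ⊕ df) ⊕ 76 = 60 ⊕ 76 = 16
byte 1: (7b ⊕ 91) ⊕ 32 = ea ⊕ 32 = d8
byte 2: (dc ⊕ ff) ⊕ 2e = 23 ⊕ 2e = 0d
byte 3: (e6 ⊕ 97) ⊕ 31 = 71 ⊕ 31 = 40
byte 4: (b7 ⊕ 20) ⊕ 2e = 97 ⊕ 2e = b9
byte 5: (de ⊕ 65) ⊕ 33 = bb ⊕ 33 = 88
byte 6: (60 ⊕ 64) ⊕ 20 = 04 ⊕ 20 = 24
byte 7: (18 ⊕ e5) ⊕ 61 = fd ⊕ 61 = 9c

16d80d40b988249c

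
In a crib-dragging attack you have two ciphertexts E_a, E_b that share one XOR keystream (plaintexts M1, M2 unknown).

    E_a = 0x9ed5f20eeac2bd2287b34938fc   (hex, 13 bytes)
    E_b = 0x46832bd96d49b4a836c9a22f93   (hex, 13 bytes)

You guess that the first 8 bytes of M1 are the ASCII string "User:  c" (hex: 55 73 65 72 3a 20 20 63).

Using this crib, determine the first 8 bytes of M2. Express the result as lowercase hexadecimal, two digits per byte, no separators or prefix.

First, E_a ⊕ E_b = (M1 ⊕ K) ⊕ (M2 ⊕ K) = M1 ⊕ M2, so the key drops out. Then M2 = (M1 ⊕ M2) ⊕ M1 over the first 8 bytes.
byte 0: (9e xor 46) xor 55 = d8 xor 55 = 8d
byte 1: (d5 xor 83) xor 73 = 56 xor 73 = 25
byte 2: (f2 xor 2b) xor 65 = d9 xor 65 = bc
byte 3: (0e xor d9) xor 72 = d7 xor 72 = a5
byte 4: (ea xor 6d) xor 3a = 87 xor 3a = bd
byte 5: (c2 xor 49) xor 20 = 8b xor 20 = ab
byte 6: (bd xor b4) xor 20 = 09 xor 20 = 29
byte 7: (22 xor a8) xor 63 = 8a xor 63 = e9

8d25bca5bdab29e9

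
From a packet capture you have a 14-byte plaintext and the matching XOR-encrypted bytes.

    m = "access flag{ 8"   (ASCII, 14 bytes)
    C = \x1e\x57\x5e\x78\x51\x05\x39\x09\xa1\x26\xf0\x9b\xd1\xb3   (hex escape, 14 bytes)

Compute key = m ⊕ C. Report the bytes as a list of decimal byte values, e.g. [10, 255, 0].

[127, 52, 61, 29, 34, 118, 25, 111, 205, 71, 151, 224, 241, 139]

Since C = m ⊕ key, XORing both sides with m gives key = m ⊕ C.
 97 ⊕  30 = 127
 99 ⊕  87 =  52
 99 ⊕  94 =  61
101 ⊕ 120 =  29
115 ⊕  81 =  34
115 ⊕   5 = 118
 32 ⊕  57 =  25
102 ⊕   9 = 111
108 ⊕ 161 = 205
 97 ⊕  38 =  71
103 ⊕ 240 = 151
123 ⊕ 155 = 224
 32 ⊕ 209 = 241
 56 ⊕ 179 = 139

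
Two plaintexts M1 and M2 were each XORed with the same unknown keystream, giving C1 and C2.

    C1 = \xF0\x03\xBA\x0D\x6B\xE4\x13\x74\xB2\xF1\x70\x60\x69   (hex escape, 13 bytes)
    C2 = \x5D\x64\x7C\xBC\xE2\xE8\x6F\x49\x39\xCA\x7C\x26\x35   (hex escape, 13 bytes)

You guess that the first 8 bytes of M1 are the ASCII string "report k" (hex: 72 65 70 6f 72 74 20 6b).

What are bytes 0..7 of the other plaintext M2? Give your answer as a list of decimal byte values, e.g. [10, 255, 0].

[223, 2, 182, 222, 251, 120, 92, 86]

First, C1 ⊕ C2 = (M1 ⊕ K) ⊕ (M2 ⊕ K) = M1 ⊕ M2, so the key drops out. Then M2 = (M1 ⊕ M2) ⊕ M1 over the first 8 bytes.
byte 0: (f0 ^ 5d) ^ 72 = ad ^ 72 = df
byte 1: (03 ^ 64) ^ 65 = 67 ^ 65 = 02
byte 2: (ba ^ 7c) ^ 70 = c6 ^ 70 = b6
byte 3: (0d ^ bc) ^ 6f = b1 ^ 6f = de
byte 4: (6b ^ e2) ^ 72 = 89 ^ 72 = fb
byte 5: (e4 ^ e8) ^ 74 = 0c ^ 74 = 78
byte 6: (13 ^ 6f) ^ 20 = 7c ^ 20 = 5c
byte 7: (74 ^ 49) ^ 6b = 3d ^ 6b = 56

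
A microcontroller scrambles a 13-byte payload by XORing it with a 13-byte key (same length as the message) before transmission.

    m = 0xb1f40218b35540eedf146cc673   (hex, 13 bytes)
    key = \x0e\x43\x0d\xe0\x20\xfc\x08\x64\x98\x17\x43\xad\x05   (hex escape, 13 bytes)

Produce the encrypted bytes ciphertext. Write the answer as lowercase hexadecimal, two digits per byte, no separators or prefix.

bfb70ff893a9488a47032f6b76

XOR is its own inverse, so applying the key byte-wise gives the result directly.
b1 XOR 0e = bf
f4 XOR 43 = b7
02 XOR 0d = 0f
18 XOR e0 = f8
b3 XOR 20 = 93
55 XOR fc = a9
40 XOR 08 = 48
ee XOR 64 = 8a
df XOR 98 = 47
14 XOR 17 = 03
6c XOR 43 = 2f
c6 XOR ad = 6b
73 XOR 05 = 76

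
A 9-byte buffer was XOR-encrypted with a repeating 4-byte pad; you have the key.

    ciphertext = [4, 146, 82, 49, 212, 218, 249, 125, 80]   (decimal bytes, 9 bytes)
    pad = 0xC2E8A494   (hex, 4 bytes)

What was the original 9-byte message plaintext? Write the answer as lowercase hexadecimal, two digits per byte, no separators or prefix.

The 4-byte key repeats, so the effective keystream is c2 e8 a4 94 c2 e8 a4 94 c2.
byte 0:   4 ⊕ 194 = 198
byte 1: 146 ⊕ 232 = 122
byte 2:  82 ⊕ 164 = 246
byte 3:  49 ⊕ 148 = 165
byte 4: 212 ⊕ 194 =  22
byte 5: 218 ⊕ 232 =  50
byte 6: 249 ⊕ 164 =  93
byte 7: 125 ⊕ 148 = 233
byte 8:  80 ⊕ 194 = 146

c67af6a516325de992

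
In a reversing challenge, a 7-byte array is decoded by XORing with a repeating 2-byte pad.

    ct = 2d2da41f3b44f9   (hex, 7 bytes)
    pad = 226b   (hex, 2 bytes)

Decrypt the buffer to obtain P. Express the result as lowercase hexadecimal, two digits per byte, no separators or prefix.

The 2-byte key repeats, so the effective keystream is 22 6b 22 6b 22 6b 22.
byte 0:  45 ⊕  34 =  15
byte 1:  45 ⊕ 107 =  70
byte 2: 164 ⊕  34 = 134
byte 3:  31 ⊕ 107 = 116
byte 4:  59 ⊕  34 =  25
byte 5:  68 ⊕ 107 =  47
byte 6: 249 ⊕  34 = 219

0f468674192fdb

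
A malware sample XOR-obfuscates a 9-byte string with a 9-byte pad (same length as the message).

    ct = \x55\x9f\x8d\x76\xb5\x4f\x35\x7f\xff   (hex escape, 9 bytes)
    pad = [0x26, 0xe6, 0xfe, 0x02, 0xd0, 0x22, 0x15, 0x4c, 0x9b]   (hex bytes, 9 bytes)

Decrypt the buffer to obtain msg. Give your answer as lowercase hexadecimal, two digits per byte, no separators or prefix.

73797374656d203364

55 ^ 26 = 73
9f ^ e6 = 79
8d ^ fe = 73
76 ^ 02 = 74
b5 ^ d0 = 65
4f ^ 22 = 6d
35 ^ 15 = 20
7f ^ 4c = 33
ff ^ 9b = 64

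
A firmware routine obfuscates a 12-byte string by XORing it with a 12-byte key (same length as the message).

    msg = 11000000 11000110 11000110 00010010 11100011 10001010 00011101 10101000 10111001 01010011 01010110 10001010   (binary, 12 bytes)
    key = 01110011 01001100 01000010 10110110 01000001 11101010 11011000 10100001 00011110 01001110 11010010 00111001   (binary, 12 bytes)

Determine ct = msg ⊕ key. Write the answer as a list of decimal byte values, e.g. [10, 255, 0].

XOR is its own inverse, so applying the key byte-wise gives the result directly.
c0 xor 73 = b3
c6 xor 4c = 8a
c6 xor 42 = 84
12 xor b6 = a4
e3 xor 41 = a2
8a xor ea = 60
1d xor d8 = c5
a8 xor a1 = 09
b9 xor 1e = a7
53 xor 4e = 1d
56 xor d2 = 84
8a xor 39 = b3

[179, 138, 132, 164, 162, 96, 197, 9, 167, 29, 132, 179]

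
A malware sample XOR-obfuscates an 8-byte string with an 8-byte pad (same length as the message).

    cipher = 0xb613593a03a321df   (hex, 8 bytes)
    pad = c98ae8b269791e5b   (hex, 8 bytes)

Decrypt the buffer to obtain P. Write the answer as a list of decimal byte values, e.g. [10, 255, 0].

[127, 153, 177, 136, 106, 218, 63, 132]

b6 XOR c9 = 7f
13 XOR 8a = 99
59 XOR e8 = b1
3a XOR b2 = 88
03 XOR 69 = 6a
a3 XOR 79 = da
21 XOR 1e = 3f
df XOR 5b = 84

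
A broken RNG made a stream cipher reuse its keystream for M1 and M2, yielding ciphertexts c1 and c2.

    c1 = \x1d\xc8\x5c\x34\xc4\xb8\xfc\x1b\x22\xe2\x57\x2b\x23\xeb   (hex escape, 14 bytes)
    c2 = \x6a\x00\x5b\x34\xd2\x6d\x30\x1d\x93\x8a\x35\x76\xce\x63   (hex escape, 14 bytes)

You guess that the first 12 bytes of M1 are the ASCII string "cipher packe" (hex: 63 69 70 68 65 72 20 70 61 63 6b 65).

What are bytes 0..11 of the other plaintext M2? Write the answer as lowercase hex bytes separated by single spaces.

First, c1 ⊕ c2 = (M1 ⊕ K) ⊕ (M2 ⊕ K) = M1 ⊕ M2, so the key drops out. Then M2 = (M1 ⊕ M2) ⊕ M1 over the first 12 bytes.
byte 0: (1d xor 6a) xor 63 = 77 xor 63 = 14
byte 1: (c8 xor 00) xor 69 = c8 xor 69 = a1
byte 2: (5c xor 5b) xor 70 = 07 xor 70 = 77
byte 3: (34 xor 34) xor 68 = 00 xor 68 = 68
byte 4: (c4 xor d2) xor 65 = 16 xor 65 = 73
byte 5: (b8 xor 6d) xor 72 = d5 xor 72 = a7
byte 6: (fc xor 30) xor 20 = cc xor 20 = ec
byte 7: (1b xor 1d) xor 70 = 06 xor 70 = 76
byte 8: (22 xor 93) xor 61 = b1 xor 61 = d0
byte 9: (e2 xor 8a) xor 63 = 68 xor 63 = 0b
byte 10: (57 xor 35) xor 6b = 62 xor 6b = 09
byte 11: (2b xor 76) xor 65 = 5d xor 65 = 38

14 a1 77 68 73 a7 ec 76 d0 0b 09 38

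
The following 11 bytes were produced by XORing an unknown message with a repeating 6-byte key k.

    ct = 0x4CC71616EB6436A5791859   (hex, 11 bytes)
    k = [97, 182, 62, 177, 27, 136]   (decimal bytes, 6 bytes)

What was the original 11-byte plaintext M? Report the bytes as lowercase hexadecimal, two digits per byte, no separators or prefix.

The 6-byte key repeats, so the effective keystream is 61 b6 3e b1 1b 88 61 b6 3e b1 1b.
byte 0: 4c ^ 61 = 2d
byte 1: c7 ^ b6 = 71
byte 2: 16 ^ 3e = 28
byte 3: 16 ^ b1 = a7
byte 4: eb ^ 1b = f0
byte 5: 64 ^ 88 = ec
byte 6: 36 ^ 61 = 57
byte 7: a5 ^ b6 = 13
byte 8: 79 ^ 3e = 47
byte 9: 18 ^ b1 = a9
byte 10: 59 ^ 1b = 42

2d7128a7f0ec571347a942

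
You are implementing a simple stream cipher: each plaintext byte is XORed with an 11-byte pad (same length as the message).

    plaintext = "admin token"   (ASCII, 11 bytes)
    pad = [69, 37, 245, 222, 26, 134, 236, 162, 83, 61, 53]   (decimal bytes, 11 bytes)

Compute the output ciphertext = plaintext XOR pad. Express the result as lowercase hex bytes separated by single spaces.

24 41 98 b7 74 a6 98 cd 38 58 5b

61 ⊕ 45 = 24
64 ⊕ 25 = 41
6d ⊕ f5 = 98
69 ⊕ de = b7
6e ⊕ 1a = 74
20 ⊕ 86 = a6
74 ⊕ ec = 98
6f ⊕ a2 = cd
6b ⊕ 53 = 38
65 ⊕ 3d = 58
6e ⊕ 35 = 5b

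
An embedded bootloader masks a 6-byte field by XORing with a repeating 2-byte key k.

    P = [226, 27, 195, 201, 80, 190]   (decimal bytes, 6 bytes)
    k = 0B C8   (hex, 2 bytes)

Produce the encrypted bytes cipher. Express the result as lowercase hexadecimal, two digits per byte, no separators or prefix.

e9d3c8015b76

The 2-byte key repeats, so the effective keystream is 0b c8 0b c8 0b c8.
byte 0: e2 ^ 0b = e9
byte 1: 1b ^ c8 = d3
byte 2: c3 ^ 0b = c8
byte 3: c9 ^ c8 = 01
byte 4: 50 ^ 0b = 5b
byte 5: be ^ c8 = 76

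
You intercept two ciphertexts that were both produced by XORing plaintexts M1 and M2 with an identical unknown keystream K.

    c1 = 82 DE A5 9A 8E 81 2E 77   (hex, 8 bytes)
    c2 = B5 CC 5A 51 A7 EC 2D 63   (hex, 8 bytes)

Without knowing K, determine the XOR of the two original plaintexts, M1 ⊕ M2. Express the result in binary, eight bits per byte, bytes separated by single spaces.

c1 ⊕ c2 = (M1 ⊕ K) ⊕ (M2 ⊕ K) = M1 ⊕ M2 — the shared key cancels under XOR.
82 ⊕ b5 = 37
de ⊕ cc = 12
a5 ⊕ 5a = ff
9a ⊕ 51 = cb
8e ⊕ a7 = 29
81 ⊕ ec = 6d
2e ⊕ 2d = 03
77 ⊕ 63 = 14

00110111 00010010 11111111 11001011 00101001 01101101 00000011 00010100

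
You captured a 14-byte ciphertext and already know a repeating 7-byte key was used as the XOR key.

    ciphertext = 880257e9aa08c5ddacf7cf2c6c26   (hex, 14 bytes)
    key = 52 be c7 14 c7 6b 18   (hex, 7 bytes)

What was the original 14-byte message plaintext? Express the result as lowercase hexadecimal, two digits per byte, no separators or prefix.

dabc90fd6d63dd8f1230dbeb073e

The 7-byte key repeats, so the effective keystream is 52 be c7 14 c7 6b 18 52 be c7 14 c7 6b 18.
byte 0: 136 ⊕  82 = 218
byte 1:   2 ⊕ 190 = 188
byte 2:  87 ⊕ 199 = 144
byte 3: 233 ⊕  20 = 253
byte 4: 170 ⊕ 199 = 109
byte 5:   8 ⊕ 107 =  99
byte 6: 197 ⊕  24 = 221
byte 7: 221 ⊕  82 = 143
byte 8: 172 ⊕ 190 =  18
byte 9: 247 ⊕ 199 =  48
byte 10: 207 ⊕  20 = 219
byte 11:  44 ⊕ 199 = 235
byte 12: 108 ⊕ 107 =   7
byte 13:  38 ⊕  24 =  62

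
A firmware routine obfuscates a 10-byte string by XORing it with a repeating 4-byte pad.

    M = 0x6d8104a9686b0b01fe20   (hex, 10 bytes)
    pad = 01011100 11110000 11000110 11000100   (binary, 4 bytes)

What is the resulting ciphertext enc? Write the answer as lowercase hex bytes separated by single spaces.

The 4-byte key repeats, so the effective keystream is 5c f0 c6 c4 5c f0 c6 c4 5c f0.
byte 0: 6d XOR 5c = 31
byte 1: 81 XOR f0 = 71
byte 2: 04 XOR c6 = c2
byte 3: a9 XOR c4 = 6d
byte 4: 68 XOR 5c = 34
byte 5: 6b XOR f0 = 9b
byte 6: 0b XOR c6 = cd
byte 7: 01 XOR c4 = c5
byte 8: fe XOR 5c = a2
byte 9: 20 XOR f0 = d0

31 71 c2 6d 34 9b cd c5 a2 d0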